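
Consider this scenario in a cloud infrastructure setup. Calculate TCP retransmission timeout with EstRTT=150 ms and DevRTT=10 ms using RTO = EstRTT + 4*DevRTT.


Given: EstRTT = 150 ms, DevRTT = 10 ms
Timeout = EstRTT + 4 * DevRTT
4 * DevRTT = 4 * 10 = 40
Timeout = 150 + 40 = 190 ms

190


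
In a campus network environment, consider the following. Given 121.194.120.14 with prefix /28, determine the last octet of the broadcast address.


Given: IP = 121.194.120.14, prefix = /28
Host bits = 32 - 28 = 4
Network last octet = 14 AND mask = 0
Host part size = 2^4 - 1 = 15
Broadcast last octet = 0 OR 15 = 15

15


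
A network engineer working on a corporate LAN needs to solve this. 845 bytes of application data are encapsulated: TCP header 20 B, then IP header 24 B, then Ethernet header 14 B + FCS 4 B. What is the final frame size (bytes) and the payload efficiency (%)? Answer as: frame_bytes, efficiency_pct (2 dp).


TCP segment = 845 + 20 = 865 B
IP packet = 865 + 24 = 889 B
Ethernet frame = 889 + 14 + 4 = 907 B
Efficiency = app / frame = 845 / 907 = 0.931643 = 93.1643% -> 93.16% (2 dp)

907, 93.16


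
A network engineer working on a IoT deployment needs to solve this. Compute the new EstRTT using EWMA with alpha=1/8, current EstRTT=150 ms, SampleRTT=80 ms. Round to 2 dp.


Given: EstRTT = 150 ms, SampleRTT = 80 ms, alpha = 1/8
New EstRTT = (1 - alpha) * EstRTT + alpha * SampleRTT
(7/8) * 150 = 131.25
(1/8) * 80 = 10
New EstRTT = 131.25 + 10 = 141.25 ms -> 141.25 ms (2 dp)

141.25


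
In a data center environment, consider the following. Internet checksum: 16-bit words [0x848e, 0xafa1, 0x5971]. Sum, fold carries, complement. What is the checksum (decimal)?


Given words: [0x848e, 0xafa1, 0x5971]
Step 1: Sum all words
Raw sum = 33934 + 44961 + 22897 = 101792
Step 2: Fold carry: (36256 + 1) = 36257
One's complement = ~36257 & 0xFFFF = 29278

29278


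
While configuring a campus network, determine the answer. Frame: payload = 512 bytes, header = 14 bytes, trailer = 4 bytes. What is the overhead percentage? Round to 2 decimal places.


Given: payload = 512 B, header = 14 B, trailer = 4 B
Overhead bytes = header + trailer = 14 + 4 = 18
Total frame = payload + overhead = 512 + 18 = 530
Overhead % = 18 / 530 * 100 = 3.3962% -> 3.40% (2 dp)

3.40


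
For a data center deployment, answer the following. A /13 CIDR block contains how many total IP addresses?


Given: CIDR prefix /13
Host bits = 32 - 13 = 19
Total addresses = 2^19 = 524288

524288


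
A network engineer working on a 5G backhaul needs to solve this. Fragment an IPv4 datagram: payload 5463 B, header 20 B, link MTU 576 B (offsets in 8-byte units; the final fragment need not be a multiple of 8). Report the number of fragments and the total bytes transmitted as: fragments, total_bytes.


Max data per non-final fragment = floor((MTU - header)/8)*8 = floor((576 - 20)/8)*8 = floor(556/8)*8 = 552 B
Final fragment needs no 8-byte alignment: it can carry up to MTU - header = 556 B
Non-final fragments needed = ceil((payload - 556) / 552) = ceil(4907/552) = ceil(8.8895) = 9
Number of fragments = 9 + 1 = 10
Fragment sizes (data): 9 * 552 B + 495 B (last, 495 <= 556 OK)
Total bytes sent = payload + n_frags * header = 5463 + 10*20 = 5463 + 200 = 5663 B

10, 5663


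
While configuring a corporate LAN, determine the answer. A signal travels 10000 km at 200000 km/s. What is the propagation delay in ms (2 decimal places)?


Given: distance = 10000 km, speed = 200000 km/s
Delay = distance / speed = 10000 / 200000 seconds
Delay in ms = 10000 * 1000 / 200000
Delay = 50.0000 ms
Rounded to 2 dp = 50.00 ms

50.00


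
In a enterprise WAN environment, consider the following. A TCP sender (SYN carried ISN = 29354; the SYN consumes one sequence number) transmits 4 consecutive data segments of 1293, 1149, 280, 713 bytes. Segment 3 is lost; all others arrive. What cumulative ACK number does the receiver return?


SYN uses sequence number 29354; first data byte = ISN + 1 = 29355.
Segment 1: SEQ = 29355, len = 1293 B, covers [29355, 30647]
Segment 2: SEQ = 30648, len = 1149 B, covers [30648, 31796]
Segment 3: SEQ = 31797, len = 280 B, covers [31797, 32076] [LOST]
Segment 4: SEQ = 32077, len = 713 B, covers [32077, 32789]
In-order data received: bytes [29355, 31796] (segments 1..2).
Segment 3 missing -> gap begins at byte 31797; later segments buffered out of order.
Cumulative ACK = next expected in-order byte = 29355 + 1293 + 1149 = 31797

31797


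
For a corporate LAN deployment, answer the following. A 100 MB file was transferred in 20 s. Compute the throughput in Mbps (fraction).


Given: file = 100 MB, time = 20 s
File in Mb = 100 * 8 = 800 Mb
Throughput = 800 / 20 Mbps
Throughput = 40 Mbps

40


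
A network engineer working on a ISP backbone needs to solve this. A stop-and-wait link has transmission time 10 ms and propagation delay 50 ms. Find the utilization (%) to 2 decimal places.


Given: Ttrans = 10 ms, Tprop = 50 ms
RTT = 2 * Tprop = 2 * 50 = 100 ms
U = Ttrans / (Ttrans + RTT)
U = 10 / (10 + 100)
U = 10 / 110 = 0.090909
U% = 9.09%

9.09


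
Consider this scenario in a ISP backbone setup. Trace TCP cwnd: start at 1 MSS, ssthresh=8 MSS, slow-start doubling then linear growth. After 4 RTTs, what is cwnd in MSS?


RTT 0: cwnd = 1 MSS (initial)
RTT 1: cwnd = 2 MSS (slow start, doubled)
RTT 2: cwnd = 4 MSS (slow start, doubled)
RTT 3: cwnd = 8 MSS (slow start, doubled)
RTT 4: cwnd = 9 MSS (congestion avoidance, +1)

9


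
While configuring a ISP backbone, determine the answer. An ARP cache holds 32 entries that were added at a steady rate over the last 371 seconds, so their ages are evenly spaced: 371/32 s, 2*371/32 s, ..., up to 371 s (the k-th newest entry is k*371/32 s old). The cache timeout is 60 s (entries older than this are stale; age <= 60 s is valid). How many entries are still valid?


Ages are k * 371/32 s for k = 1..32 (spacing = 11.5938 s).
Entry k is valid iff k * 371/32 <= 60 iff k <= 32 * 60 / 371 = 5.1752
n_valid = floor(5.1752) = 5
(n_stale = 32 - 5 = 27)

5


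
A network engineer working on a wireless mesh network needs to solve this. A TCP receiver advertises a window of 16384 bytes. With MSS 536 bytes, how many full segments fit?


Given: RWND = 16384 bytes, MSS = 536 bytes
Full segments = floor(RWND / MSS)
Full segments = floor(16384 / 536)
Full segments = floor(30.5672) = 30

30


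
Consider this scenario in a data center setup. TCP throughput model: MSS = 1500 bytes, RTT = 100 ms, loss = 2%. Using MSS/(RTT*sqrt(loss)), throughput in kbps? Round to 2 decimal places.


Given: MSS = 1500 bytes, RTT = 100 ms, loss = 2%
RTT in seconds = 100 / 1000 = 0.1
Loss rate = 2% = 0.02
sqrt(loss) = sqrt(0.02) = 0.141421356237
Throughput (bytes/s) = 1500 / (0.1 * 0.141421356237) = 106066.0172
Throughput (kbps) = 106066.0172 * 8 / 1000 = 848.528137 -> 848.53 kbps (2 dp)

848.53


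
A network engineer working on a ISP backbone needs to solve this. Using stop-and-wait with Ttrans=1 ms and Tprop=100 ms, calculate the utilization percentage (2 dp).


Given: Ttrans = 1 ms, Tprop = 100 ms
RTT = 2 * Tprop = 2 * 100 = 200 ms
U = Ttrans / (Ttrans + RTT)
U = 1 / (1 + 200)
U = 1 / 201 = 0.004975
U% = 0.50%

0.50


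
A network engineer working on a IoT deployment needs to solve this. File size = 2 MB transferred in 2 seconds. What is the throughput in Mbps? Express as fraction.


Given: file = 2 MB, time = 2 s
File in Mb = 2 * 8 = 16 Mb
Throughput = 16 / 2 Mbps
Throughput = 8 Mbps

8


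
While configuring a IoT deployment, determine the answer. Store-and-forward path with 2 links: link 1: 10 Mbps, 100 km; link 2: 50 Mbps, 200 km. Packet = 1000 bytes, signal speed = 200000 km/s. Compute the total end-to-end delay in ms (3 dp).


Packet = 1000 bytes = 8000 bits. Store-and-forward: sum (t_trans + t_prop) per link.
Link 1: t_trans = 8000/(10*10^6) s = 0.8000 ms; t_prop = 100/200000 s = 0.5000 ms; subtotal = 1.3000 ms
Link 2: t_trans = 8000/(50*10^6) s = 0.1600 ms; t_prop = 200/200000 s = 1.0000 ms; subtotal = 1.1600 ms
End-to-end = 1.3000 + 1.1600 = 2.4600 ms -> 2.460 ms (3 dp)

2.460


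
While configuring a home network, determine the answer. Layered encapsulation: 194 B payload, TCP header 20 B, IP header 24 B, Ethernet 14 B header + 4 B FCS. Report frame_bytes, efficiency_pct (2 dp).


TCP segment = 194 + 20 = 214 B
IP packet = 214 + 24 = 238 B
Ethernet frame = 238 + 14 + 4 = 256 B
Efficiency = app / frame = 194 / 256 = 0.757813 = 75.7813% -> 75.78% (2 dp)

256, 75.78


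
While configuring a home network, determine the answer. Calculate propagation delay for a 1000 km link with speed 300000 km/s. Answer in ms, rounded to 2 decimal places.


Given: distance = 1000 km, speed = 300000 km/s
Delay = distance / speed = 1000 / 300000 seconds
Delay in ms = 1000 * 1000 / 300000
Delay = 3.3333 ms
Rounded to 2 dp = 3.33 ms

3.33


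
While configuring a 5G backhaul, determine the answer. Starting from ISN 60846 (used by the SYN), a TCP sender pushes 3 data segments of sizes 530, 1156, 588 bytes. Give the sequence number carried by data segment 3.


The SYN occupies sequence number ISN = 60846, so the first data byte is ISN + 1 = 60847.
SEQ of data segment i = (ISN + 1) + sum of payload sizes of segments 1..i-1.
Segment 1: SEQ = 60847, payload = 530 bytes
Segment 2: SEQ = 61377, payload = 1156 bytes
Segment 3: SEQ = 62533, payload = 588 bytes
SEQ of segment 3 = 60847 + 530 + 1156 = 62533

62533


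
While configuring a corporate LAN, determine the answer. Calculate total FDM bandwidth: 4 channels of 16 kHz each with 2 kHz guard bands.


Given: 4 channels, 16 kHz each, guard = 2 kHz
Channel bandwidth = 4 * 16 = 64 kHz
Guard bands = 3 gaps * 2 kHz = 6 kHz
Total = 64 + 6 = 70 kHz

70


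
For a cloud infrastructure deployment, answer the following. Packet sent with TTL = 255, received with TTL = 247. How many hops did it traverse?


Given: initial TTL = 255, received TTL = 247
Hops = initial TTL - received TTL
Hops = 255 - 247 = 8

8


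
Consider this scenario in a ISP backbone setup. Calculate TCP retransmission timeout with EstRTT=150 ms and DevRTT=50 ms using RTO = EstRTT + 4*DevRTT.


Given: EstRTT = 150 ms, DevRTT = 50 ms
Timeout = EstRTT + 4 * DevRTT
4 * DevRTT = 4 * 50 = 200
Timeout = 150 + 200 = 350 ms

350


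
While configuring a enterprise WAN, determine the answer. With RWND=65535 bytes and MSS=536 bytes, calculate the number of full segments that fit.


Given: RWND = 65535 bytes, MSS = 536 bytes
Full segments = floor(RWND / MSS)
Full segments = floor(65535 / 536)
Full segments = floor(122.2668) = 122

122


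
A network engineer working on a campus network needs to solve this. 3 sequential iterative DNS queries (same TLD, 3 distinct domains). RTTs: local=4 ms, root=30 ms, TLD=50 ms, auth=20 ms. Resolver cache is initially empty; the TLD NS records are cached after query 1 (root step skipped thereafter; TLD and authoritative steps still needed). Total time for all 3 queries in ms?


Lookup 1 (cold cache): local + root + TLD + auth = 4 + 30 + 50 + 20 = 104 ms
Lookups 2..3 (TLD NS cached -> skip root; new domain -> still ask TLD and auth): local + TLD + auth = 4 + 50 + 20 = 74 ms each
Remaining 2 lookups: 2 * 74 = 148 ms
Total = 104 + 148 = 252 ms

252


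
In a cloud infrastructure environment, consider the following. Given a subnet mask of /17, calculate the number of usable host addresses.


Given: subnet mask /17
Host bits = 32 - 17 = 15
Total addresses = 2^15 = 32768
Usable hosts = 32768 - 2 (network + broadcast) = 32766

32766


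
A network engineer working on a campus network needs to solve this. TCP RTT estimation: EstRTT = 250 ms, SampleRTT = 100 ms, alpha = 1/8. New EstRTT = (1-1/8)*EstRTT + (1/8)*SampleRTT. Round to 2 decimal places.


Given: EstRTT = 250 ms, SampleRTT = 100 ms, alpha = 1/8
New EstRTT = (1 - alpha) * EstRTT + alpha * SampleRTT
(7/8) * 250 = 218.75
(1/8) * 100 = 12.5
New EstRTT = 218.75 + 12.5 = 231.25 ms -> 231.25 ms (2 dp)

231.25


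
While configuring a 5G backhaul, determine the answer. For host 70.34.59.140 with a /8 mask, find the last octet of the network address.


Given: IP = 70.34.59.140, prefix = /8
Subnet mask = 255.0.0.0
Last octet of IP: 140
Last octet of mask: 0
Network last octet = 140 AND 0 = 0

0


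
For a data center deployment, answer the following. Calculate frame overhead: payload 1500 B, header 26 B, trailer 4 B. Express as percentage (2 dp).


Given: payload = 1500 B, header = 26 B, trailer = 4 B
Overhead bytes = header + trailer = 26 + 4 = 30
Total frame = payload + overhead = 1500 + 30 = 1530
Overhead % = 30 / 1530 * 100 = 1.9608% -> 1.96% (2 dp)

1.96


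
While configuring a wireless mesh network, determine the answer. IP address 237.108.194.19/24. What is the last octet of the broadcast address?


Given: IP = 237.108.194.19, prefix = /24
Host bits = 32 - 24 = 8
Network last octet = 19 AND mask = 0
Host part size = 2^8 - 1 = 255
Broadcast last octet = 0 OR 255 = 255

255


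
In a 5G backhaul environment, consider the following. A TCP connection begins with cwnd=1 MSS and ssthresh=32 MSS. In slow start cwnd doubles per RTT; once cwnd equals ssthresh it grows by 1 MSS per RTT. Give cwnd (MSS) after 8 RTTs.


RTT 0: cwnd = 1 MSS (initial)
RTT 1: cwnd = 2 MSS (slow start, doubled)
RTT 2: cwnd = 4 MSS (slow start, doubled)
RTT 3: cwnd = 8 MSS (slow start, doubled)
RTT 4: cwnd = 16 MSS (slow start, doubled)
RTT 5: cwnd = 32 MSS (slow start, doubled)
RTT 6: cwnd = 33 MSS (congestion avoidance, +1)
RTT 7: cwnd = 34 MSS (congestion avoidance, +1)
RTT 8: cwnd = 35 MSS (congestion avoidance, +1)

35


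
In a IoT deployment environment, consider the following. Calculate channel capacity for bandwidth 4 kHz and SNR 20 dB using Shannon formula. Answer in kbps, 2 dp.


Given: B = 4 kHz, SNR = 20 dB
SNR linear = 10^(20/10) = 100
1 + SNR = 101
log2(101) = 6.6582114828
C = 4 * 1000 * 6.6582114828 = 26632.8459 bps
C = 26.632846 kbps -> 26.63 kbps (2 dp)

26.63


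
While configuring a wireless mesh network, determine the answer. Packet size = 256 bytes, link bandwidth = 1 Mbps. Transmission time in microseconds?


Given: packet = 256 bytes, bandwidth = 1 Mbps
Packet in bits = 256 * 8 = 2048 bits
Bandwidth = 1 * 10^6 = 1000000 bps
Time = 2048 / 1000000 seconds
Time in us = 2048 * 10^6 / 1000000 = 2048

2048


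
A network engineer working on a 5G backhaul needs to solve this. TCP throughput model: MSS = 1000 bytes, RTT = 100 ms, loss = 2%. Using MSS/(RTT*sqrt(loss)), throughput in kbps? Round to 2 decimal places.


Given: MSS = 1000 bytes, RTT = 100 ms, loss = 2%
RTT in seconds = 100 / 1000 = 0.1
Loss rate = 2% = 0.02
sqrt(loss) = sqrt(0.02) = 0.141421356237
Throughput (bytes/s) = 1000 / (0.1 * 0.141421356237) = 70710.6781
Throughput (kbps) = 70710.6781 * 8 / 1000 = 565.685425 -> 565.69 kbps (2 dp)

565.69


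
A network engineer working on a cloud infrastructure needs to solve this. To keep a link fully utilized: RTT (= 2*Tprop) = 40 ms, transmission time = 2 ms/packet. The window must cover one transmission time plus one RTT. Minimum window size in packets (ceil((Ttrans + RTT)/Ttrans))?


Given: Ttrans = 2 ms, RTT = 40 ms (= 2 * Tprop, Tprop = 20 ms)
Time until first ACK returns = Ttrans + RTT = 2 + 40 = 42 ms
Need W * Ttrans >= Ttrans + RTT  ->  W >= (Ttrans + RTT) / Ttrans
(Ttrans + RTT) / Ttrans = 42 / 2 = 21
W_min = ceil(21) = 21

21


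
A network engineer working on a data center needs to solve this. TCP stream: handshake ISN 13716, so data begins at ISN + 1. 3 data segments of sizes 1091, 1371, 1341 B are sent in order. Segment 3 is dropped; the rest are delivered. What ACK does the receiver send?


SYN uses sequence number 13716; first data byte = ISN + 1 = 13717.
Segment 1: SEQ = 13717, len = 1091 B, covers [13717, 14807]
Segment 2: SEQ = 14808, len = 1371 B, covers [14808, 16178]
Segment 3: SEQ = 16179, len = 1341 B, covers [16179, 17519] [LOST]
In-order data received: bytes [13717, 16178] (segments 1..2).
Segment 3 missing -> gap begins at byte 16179.
Cumulative ACK = next expected in-order byte = 13717 + 1091 + 1371 = 16179

16179


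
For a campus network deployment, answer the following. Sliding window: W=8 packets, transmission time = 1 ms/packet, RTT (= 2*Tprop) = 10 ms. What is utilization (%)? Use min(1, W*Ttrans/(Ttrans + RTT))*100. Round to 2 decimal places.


Given: W = 8, Ttrans = 1 ms, RTT = 10 ms (= 2 * Tprop, Tprop = 5 ms)
Cycle time = Ttrans + RTT = 1 + 10 = 11 ms (first packet sent until its ACK returns)
W * Ttrans = 8 * 1 = 8 ms of sending per cycle
W * Ttrans / (Ttrans + RTT) = 8 / 11 = 0.727273
U = min(1, 0.727273) = 0.727273
U% = 72.73%

72.73


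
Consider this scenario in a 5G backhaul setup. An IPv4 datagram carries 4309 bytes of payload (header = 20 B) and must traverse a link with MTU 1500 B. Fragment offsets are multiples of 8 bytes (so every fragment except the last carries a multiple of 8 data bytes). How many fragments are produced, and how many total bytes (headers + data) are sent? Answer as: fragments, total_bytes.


Max data per non-final fragment = floor((MTU - header)/8)*8 = floor((1500 - 20)/8)*8 = floor(1480/8)*8 = 1480 B
Final fragment needs no 8-byte alignment: it can carry up to MTU - header = 1480 B
Non-final fragments needed = ceil((payload - 1480) / 1480) = ceil(2829/1480) = ceil(1.9115) = 2
Number of fragments = 2 + 1 = 3
Fragment sizes (data): 2 * 1480 B + 1349 B (last, 1349 <= 1480 OK)
Total bytes sent = payload + n_frags * header = 4309 + 3*20 = 4309 + 60 = 4369 B

3, 4369


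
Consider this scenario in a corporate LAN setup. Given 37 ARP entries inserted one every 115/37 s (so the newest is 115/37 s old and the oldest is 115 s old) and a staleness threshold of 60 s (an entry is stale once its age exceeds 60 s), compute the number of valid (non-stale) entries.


Ages are k * 115/37 s for k = 1..37 (spacing = 3.1081 s).
Entry k is valid iff k * 115/37 <= 60 iff k <= 37 * 60 / 115 = 19.3043
n_valid = floor(19.3043) = 19
(n_stale = 37 - 19 = 18)

19


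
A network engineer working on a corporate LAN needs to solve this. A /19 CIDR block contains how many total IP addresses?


Given: CIDR prefix /19
Host bits = 32 - 19 = 13
Total addresses = 2^13 = 8192

8192


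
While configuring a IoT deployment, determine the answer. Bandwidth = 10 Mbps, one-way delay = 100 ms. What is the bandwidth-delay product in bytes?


Given: bandwidth = 10 Mbps, delay = 100 ms
BDP in bits = 10 * 10^6 * 100 / 1000
BDP in bits = 1000000
BDP in bytes = 1000000 / 8 = 125000

125000


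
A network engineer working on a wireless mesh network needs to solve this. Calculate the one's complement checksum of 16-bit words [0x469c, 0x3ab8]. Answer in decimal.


Given words: [0x469c, 0x3ab8]
Step 1: Sum all words
Raw sum = 18076 + 15032 = 33108
One's complement = ~33108 & 0xFFFF = 32427

32427


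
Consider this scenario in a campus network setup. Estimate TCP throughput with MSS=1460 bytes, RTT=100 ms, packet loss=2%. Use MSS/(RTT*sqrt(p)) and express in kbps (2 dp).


Given: MSS = 1460 bytes, RTT = 100 ms, loss = 2%
RTT in seconds = 100 / 1000 = 0.1
Loss rate = 2% = 0.02
sqrt(loss) = sqrt(0.02) = 0.141421356237
Throughput (bytes/s) = 1460 / (0.1 * 0.141421356237) = 103237.5901
Throughput (kbps) = 103237.5901 * 8 / 1000 = 825.900720 -> 825.90 kbps (2 dp)

825.90


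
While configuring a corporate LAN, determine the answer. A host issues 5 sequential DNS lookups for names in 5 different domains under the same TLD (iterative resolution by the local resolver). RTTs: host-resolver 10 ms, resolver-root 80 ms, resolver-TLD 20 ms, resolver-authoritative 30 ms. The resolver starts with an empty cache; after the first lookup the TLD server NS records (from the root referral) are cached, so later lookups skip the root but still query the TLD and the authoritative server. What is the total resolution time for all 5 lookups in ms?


Lookup 1 (cold cache): local + root + TLD + auth = 10 + 80 + 20 + 30 = 140 ms
Lookups 2..5 (TLD NS cached -> skip root; new domain -> still ask TLD and auth): local + TLD + auth = 10 + 20 + 30 = 60 ms each
Remaining 4 lookups: 4 * 60 = 240 ms
Total = 140 + 240 = 380 ms

380


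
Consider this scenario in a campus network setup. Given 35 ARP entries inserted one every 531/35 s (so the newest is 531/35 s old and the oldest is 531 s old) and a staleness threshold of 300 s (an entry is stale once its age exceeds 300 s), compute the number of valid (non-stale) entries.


Ages are k * 531/35 s for k = 1..35 (spacing = 15.1714 s).
Entry k is valid iff k * 531/35 <= 300 iff k <= 35 * 300 / 531 = 19.7740
n_valid = floor(19.7740) = 19
(n_stale = 35 - 19 = 16)

19


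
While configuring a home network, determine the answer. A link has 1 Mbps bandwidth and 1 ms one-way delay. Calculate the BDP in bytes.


Given: bandwidth = 1 Mbps, delay = 1 ms
BDP in bits = 1 * 10^6 * 1 / 1000
BDP in bits = 1000
BDP in bytes = 1000 / 8 = 125

125


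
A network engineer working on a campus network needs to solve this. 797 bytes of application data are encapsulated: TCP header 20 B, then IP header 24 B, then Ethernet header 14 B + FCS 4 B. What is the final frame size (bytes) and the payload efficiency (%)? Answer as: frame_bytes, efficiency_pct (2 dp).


TCP segment = 797 + 20 = 817 B
IP packet = 817 + 24 = 841 B
Ethernet frame = 841 + 14 + 4 = 859 B
Efficiency = app / frame = 797 / 859 = 0.927823 = 92.7823% -> 92.78% (2 dp)

859, 92.78


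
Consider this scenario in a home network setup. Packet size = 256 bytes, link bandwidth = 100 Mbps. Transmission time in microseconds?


Given: packet = 256 bytes, bandwidth = 100 Mbps
Packet in bits = 256 * 8 = 2048 bits
Bandwidth = 100 * 10^6 = 100000000 bps
Time = 2048 / 100000000 seconds
Time in us = 2048 * 10^6 / 100000000 = 20.48

20.48


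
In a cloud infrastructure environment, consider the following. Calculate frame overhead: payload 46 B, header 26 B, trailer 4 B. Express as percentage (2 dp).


Given: payload = 46 B, header = 26 B, trailer = 4 B
Overhead bytes = header + trailer = 26 + 4 = 30
Total frame = payload + overhead = 46 + 30 = 76
Overhead % = 30 / 76 * 100 = 39.4737% -> 39.47% (2 dp)

39.47


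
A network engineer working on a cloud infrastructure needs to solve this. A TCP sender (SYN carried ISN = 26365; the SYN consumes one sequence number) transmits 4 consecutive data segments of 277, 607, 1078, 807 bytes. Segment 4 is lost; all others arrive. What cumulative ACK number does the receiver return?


SYN uses sequence number 26365; first data byte = ISN + 1 = 26366.
Segment 1: SEQ = 26366, len = 277 B, covers [26366, 26642]
Segment 2: SEQ = 26643, len = 607 B, covers [26643, 27249]
Segment 3: SEQ = 27250, len = 1078 B, covers [27250, 28327]
Segment 4: SEQ = 28328, len = 807 B, covers [28328, 29134] [LOST]
In-order data received: bytes [26366, 28327] (segments 1..3).
Segment 4 missing -> gap begins at byte 28328.
Cumulative ACK = next expected in-order byte = 26366 + 277 + 607 + 1078 = 28328

28328


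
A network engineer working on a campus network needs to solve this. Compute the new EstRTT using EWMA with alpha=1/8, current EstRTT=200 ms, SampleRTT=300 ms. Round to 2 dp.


Given: EstRTT = 200 ms, SampleRTT = 300 ms, alpha = 1/8
New EstRTT = (1 - alpha) * EstRTT + alpha * SampleRTT
(7/8) * 200 = 175
(1/8) * 300 = 37.5
New EstRTT = 175 + 37.5 = 212.5 ms -> 212.50 ms (2 dp)

212.50


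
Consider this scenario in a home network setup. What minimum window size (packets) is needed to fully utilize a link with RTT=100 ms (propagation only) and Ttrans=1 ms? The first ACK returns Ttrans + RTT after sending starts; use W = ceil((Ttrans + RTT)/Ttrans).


Given: Ttrans = 1 ms, RTT = 100 ms (= 2 * Tprop, Tprop = 50 ms)
Time until first ACK returns = Ttrans + RTT = 1 + 100 = 101 ms
Need W * Ttrans >= Ttrans + RTT  ->  W >= (Ttrans + RTT) / Ttrans
(Ttrans + RTT) / Ttrans = 101 / 1 = 101
W_min = ceil(101) = 101

101


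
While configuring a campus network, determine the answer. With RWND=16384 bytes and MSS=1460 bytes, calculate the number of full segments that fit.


Given: RWND = 16384 bytes, MSS = 1460 bytes
Full segments = floor(RWND / MSS)
Full segments = floor(16384 / 1460)
Full segments = floor(11.2219) = 11

11


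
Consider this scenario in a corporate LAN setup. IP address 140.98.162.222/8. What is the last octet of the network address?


Given: IP = 140.98.162.222, prefix = /8
Subnet mask = 255.0.0.0
Last octet of IP: 222
Last octet of mask: 0
Network last octet = 222 AND 0 = 0

0


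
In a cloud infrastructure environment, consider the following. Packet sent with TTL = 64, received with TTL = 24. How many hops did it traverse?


Given: initial TTL = 64, received TTL = 24
Hops = initial TTL - received TTL
Hops = 64 - 24 = 40

40


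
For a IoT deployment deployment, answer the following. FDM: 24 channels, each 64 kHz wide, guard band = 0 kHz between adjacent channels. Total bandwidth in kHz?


Given: 24 channels, 64 kHz each, guard = 0 kHz
Channel bandwidth = 24 * 64 = 1536 kHz
Guard bands = 23 gaps * 0 kHz = 0 kHz
Total = 1536 + 0 = 1536 kHz

1536


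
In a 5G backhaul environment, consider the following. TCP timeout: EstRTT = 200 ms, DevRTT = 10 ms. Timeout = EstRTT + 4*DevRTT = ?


Given: EstRTT = 200 ms, DevRTT = 10 ms
Timeout = EstRTT + 4 * DevRTT
4 * DevRTT = 4 * 10 = 40
Timeout = 200 + 40 = 240 ms

240


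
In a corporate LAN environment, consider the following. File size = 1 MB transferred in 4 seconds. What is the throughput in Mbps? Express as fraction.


Given: file = 1 MB, time = 4 s
File in Mb = 1 * 8 = 8 Mb
Throughput = 8 / 4 Mbps
Throughput = 2 Mbps

2


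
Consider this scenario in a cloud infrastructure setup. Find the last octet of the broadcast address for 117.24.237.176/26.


Given: IP = 117.24.237.176, prefix = /26
Host bits = 32 - 26 = 6
Network last octet = 176 AND mask = 128
Host part size = 2^6 - 1 = 63
Broadcast last octet = 128 OR 63 = 191

191


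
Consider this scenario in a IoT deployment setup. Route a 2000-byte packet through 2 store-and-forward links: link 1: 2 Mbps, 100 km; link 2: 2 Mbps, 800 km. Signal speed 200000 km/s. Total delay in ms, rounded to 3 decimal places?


Packet = 2000 bytes = 16000 bits. Store-and-forward: sum (t_trans + t_prop) per link.
Link 1: t_trans = 16000/(2*10^6) s = 8.0000 ms; t_prop = 100/200000 s = 0.5000 ms; subtotal = 8.5000 ms
Link 2: t_trans = 16000/(2*10^6) s = 8.0000 ms; t_prop = 800/200000 s = 4.0000 ms; subtotal = 12.0000 ms
End-to-end = 8.5000 + 12.0000 = 20.5000 ms -> 20.500 ms (3 dp)

20.500


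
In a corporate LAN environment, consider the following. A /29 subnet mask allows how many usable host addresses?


Given: subnet mask /29
Host bits = 32 - 29 = 3
Total addresses = 2^3 = 8
Usable hosts = 8 - 2 (network + broadcast) = 6

6


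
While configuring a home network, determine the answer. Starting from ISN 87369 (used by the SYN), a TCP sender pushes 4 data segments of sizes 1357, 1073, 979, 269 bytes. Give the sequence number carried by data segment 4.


The SYN occupies sequence number ISN = 87369, so the first data byte is ISN + 1 = 87370.
SEQ of data segment i = (ISN + 1) + sum of payload sizes of segments 1..i-1.
Segment 1: SEQ = 87370, payload = 1357 bytes
Segment 2: SEQ = 88727, payload = 1073 bytes
Segment 3: SEQ = 89800, payload = 979 bytes
Segment 4: SEQ = 90779, payload = 269 bytes
SEQ of segment 4 = 87370 + 1357 + 1073 + 979 = 90779

90779


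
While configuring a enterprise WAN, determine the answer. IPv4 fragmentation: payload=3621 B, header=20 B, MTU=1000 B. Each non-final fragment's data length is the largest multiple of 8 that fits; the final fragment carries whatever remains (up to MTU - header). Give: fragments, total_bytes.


Max data per non-final fragment = floor((MTU - header)/8)*8 = floor((1000 - 20)/8)*8 = floor(980/8)*8 = 976 B
Final fragment needs no 8-byte alignment: it can carry up to MTU - header = 980 B
Non-final fragments needed = ceil((payload - 980) / 976) = ceil(2641/976) = ceil(2.7059) = 3
Number of fragments = 3 + 1 = 4
Fragment sizes (data): 3 * 976 B + 693 B (last, 693 <= 980 OK)
Total bytes sent = payload + n_frags * header = 3621 + 4*20 = 3621 + 80 = 3701 B

4, 3701


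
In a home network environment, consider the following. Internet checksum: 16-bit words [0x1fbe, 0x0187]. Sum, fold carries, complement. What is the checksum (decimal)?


Given words: [0x1fbe, 0x0187]
Step 1: Sum all words
Raw sum = 8126 + 391 = 8517
One's complement = ~8517 & 0xFFFF = 57018

57018


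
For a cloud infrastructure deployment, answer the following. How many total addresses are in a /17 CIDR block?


Given: CIDR prefix /17
Host bits = 32 - 17 = 15
Total addresses = 2^15 = 32768

32768


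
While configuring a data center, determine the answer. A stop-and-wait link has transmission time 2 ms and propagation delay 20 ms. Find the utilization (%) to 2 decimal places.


Given: Ttrans = 2 ms, Tprop = 20 ms
RTT = 2 * Tprop = 2 * 20 = 40 ms
U = Ttrans / (Ttrans + RTT)
U = 2 / (2 + 40)
U = 2 / 42 = 0.047619
U% = 4.76%

4.76


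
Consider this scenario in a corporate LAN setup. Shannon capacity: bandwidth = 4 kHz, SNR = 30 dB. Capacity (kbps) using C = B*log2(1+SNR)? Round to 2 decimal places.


Given: B = 4 kHz, SNR = 30 dB
SNR linear = 10^(30/10) = 1000
1 + SNR = 1001
log2(1001) = 9.9672262588
C = 4 * 1000 * 9.9672262588 = 39868.9050 bps
C = 39.868905 kbps -> 39.87 kbps (2 dp)

39.87


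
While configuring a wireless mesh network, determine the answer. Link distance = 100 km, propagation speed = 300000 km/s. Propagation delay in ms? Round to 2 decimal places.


Given: distance = 100 km, speed = 300000 km/s
Delay = distance / speed = 100 / 300000 seconds
Delay in ms = 100 * 1000 / 300000
Delay = 0.3333 ms
Rounded to 2 dp = 0.33 ms

0.33


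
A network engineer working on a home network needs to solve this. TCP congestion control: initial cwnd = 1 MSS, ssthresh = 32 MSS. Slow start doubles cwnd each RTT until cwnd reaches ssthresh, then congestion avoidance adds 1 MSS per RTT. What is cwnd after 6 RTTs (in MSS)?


RTT 0: cwnd = 1 MSS (initial)
RTT 1: cwnd = 2 MSS (slow start, doubled)
RTT 2: cwnd = 4 MSS (slow start, doubled)
RTT 3: cwnd = 8 MSS (slow start, doubled)
RTT 4: cwnd = 16 MSS (slow start, doubled)
RTT 5: cwnd = 32 MSS (slow start, doubled)
RTT 6: cwnd = 33 MSS (congestion avoidance, +1)

33


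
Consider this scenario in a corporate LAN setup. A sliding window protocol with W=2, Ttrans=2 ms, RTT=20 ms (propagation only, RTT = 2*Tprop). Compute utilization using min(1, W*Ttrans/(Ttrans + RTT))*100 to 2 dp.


Given: W = 2, Ttrans = 2 ms, RTT = 20 ms (= 2 * Tprop, Tprop = 10 ms)
Cycle time = Ttrans + RTT = 2 + 20 = 22 ms (first packet sent until its ACK returns)
W * Ttrans = 2 * 2 = 4 ms of sending per cycle
W * Ttrans / (Ttrans + RTT) = 4 / 22 = 0.181818
U = min(1, 0.181818) = 0.181818
U% = 18.18%

18.18


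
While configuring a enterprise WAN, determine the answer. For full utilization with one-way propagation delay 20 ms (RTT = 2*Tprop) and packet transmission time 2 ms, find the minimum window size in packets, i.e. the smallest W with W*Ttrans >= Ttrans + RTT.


Given: Ttrans = 2 ms, RTT = 40 ms (= 2 * Tprop, Tprop = 20 ms)
Time until first ACK returns = Ttrans + RTT = 2 + 40 = 42 ms
Need W * Ttrans >= Ttrans + RTT  ->  W >= (Ttrans + RTT) / Ttrans
(Ttrans + RTT) / Ttrans = 42 / 2 = 21
W_min = ceil(21) = 21

21


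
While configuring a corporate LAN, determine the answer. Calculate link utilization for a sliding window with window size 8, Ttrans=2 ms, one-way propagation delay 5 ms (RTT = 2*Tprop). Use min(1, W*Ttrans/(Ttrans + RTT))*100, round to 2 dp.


Given: W = 8, Ttrans = 2 ms, RTT = 10 ms (= 2 * Tprop, Tprop = 5 ms)
Cycle time = Ttrans + RTT = 2 + 10 = 12 ms (first packet sent until its ACK returns)
W * Ttrans = 8 * 2 = 16 ms of sending per cycle
W * Ttrans / (Ttrans + RTT) = 16 / 12 = 1.333333
U = min(1, 1.333333) = 1.000000
U% = 100.00%

100.00


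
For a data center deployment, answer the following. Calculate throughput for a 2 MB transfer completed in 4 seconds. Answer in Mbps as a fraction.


Given: file = 2 MB, time = 4 s
File in Mb = 2 * 8 = 16 Mb
Throughput = 16 / 4 Mbps
Throughput = 4 Mbps

4


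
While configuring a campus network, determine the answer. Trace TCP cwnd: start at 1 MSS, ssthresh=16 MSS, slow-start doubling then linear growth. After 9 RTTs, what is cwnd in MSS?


RTT 0: cwnd = 1 MSS (initial)
RTT 1: cwnd = 2 MSS (slow start, doubled)
RTT 2: cwnd = 4 MSS (slow start, doubled)
RTT 3: cwnd = 8 MSS (slow start, doubled)
RTT 4: cwnd = 16 MSS (slow start, doubled)
RTT 5: cwnd = 17 MSS (congestion avoidance, +1)
RTT 6: cwnd = 18 MSS (congestion avoidance, +1)
RTT 7: cwnd = 19 MSS (congestion avoidance, +1)
RTT 8: cwnd = 20 MSS (congestion avoidance, +1)
RTT 9: cwnd = 21 MSS (congestion avoidance, +1)

21


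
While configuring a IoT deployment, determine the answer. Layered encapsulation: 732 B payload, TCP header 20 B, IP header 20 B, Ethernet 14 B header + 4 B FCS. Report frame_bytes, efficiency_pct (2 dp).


TCP segment = 732 + 20 = 752 B
IP packet = 752 + 20 = 772 B
Ethernet frame = 772 + 14 + 4 = 790 B
Efficiency = app / frame = 732 / 790 = 0.926582 = 92.6582% -> 92.66% (2 dp)

790, 92.66


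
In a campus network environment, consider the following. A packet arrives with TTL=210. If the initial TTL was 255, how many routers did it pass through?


Given: initial TTL = 255, received TTL = 210
Hops = initial TTL - received TTL
Hops = 255 - 210 = 45

45


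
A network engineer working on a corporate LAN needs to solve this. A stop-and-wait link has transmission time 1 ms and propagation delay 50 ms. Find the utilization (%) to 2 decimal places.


Given: Ttrans = 1 ms, Tprop = 50 ms
RTT = 2 * Tprop = 2 * 50 = 100 ms
U = Ttrans / (Ttrans + RTT)
U = 1 / (1 + 100)
U = 1 / 101 = 0.009901
U% = 0.99%

0.99


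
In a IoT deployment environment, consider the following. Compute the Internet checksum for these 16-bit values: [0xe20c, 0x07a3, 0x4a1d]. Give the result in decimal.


Given words: [0xe20c, 0x07a3, 0x4a1d]
Step 1: Sum all words
Raw sum = 57868 + 1955 + 18973 = 78796
Step 2: Fold carry: (13260 + 1) = 13261
One's complement = ~13261 & 0xFFFF = 52274

52274


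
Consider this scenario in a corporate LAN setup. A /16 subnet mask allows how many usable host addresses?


Given: subnet mask /16
Host bits = 32 - 16 = 16
Total addresses = 2^16 = 65536
Usable hosts = 65536 - 2 (network + broadcast) = 65534

65534


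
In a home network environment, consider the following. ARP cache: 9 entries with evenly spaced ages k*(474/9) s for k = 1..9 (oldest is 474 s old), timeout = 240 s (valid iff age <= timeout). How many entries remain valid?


Ages are k * 474/9 s for k = 1..9 (spacing = 52.6667 s).
Entry k is valid iff k * 474/9 <= 240 iff k <= 9 * 240 / 474 = 4.5570
n_valid = floor(4.5570) = 4
(n_stale = 9 - 4 = 5)

4


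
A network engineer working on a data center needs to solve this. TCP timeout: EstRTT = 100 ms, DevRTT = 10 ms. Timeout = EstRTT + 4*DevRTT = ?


Given: EstRTT = 100 ms, DevRTT = 10 ms
Timeout = EstRTT + 4 * DevRTT
4 * DevRTT = 4 * 10 = 40
Timeout = 100 + 40 = 140 ms

140


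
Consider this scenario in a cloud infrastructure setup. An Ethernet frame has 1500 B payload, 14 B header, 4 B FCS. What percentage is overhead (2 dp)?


Given: payload = 1500 B, header = 14 B, trailer = 4 B
Overhead bytes = header + trailer = 14 + 4 = 18
Total frame = payload + overhead = 1500 + 18 = 1518
Overhead % = 18 / 1518 * 100 = 1.1858% -> 1.19% (2 dp)

1.19


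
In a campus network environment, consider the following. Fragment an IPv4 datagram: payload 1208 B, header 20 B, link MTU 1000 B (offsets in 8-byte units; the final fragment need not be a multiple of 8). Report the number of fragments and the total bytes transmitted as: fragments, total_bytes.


Max data per non-final fragment = floor((MTU - header)/8)*8 = floor((1000 - 20)/8)*8 = floor(980/8)*8 = 976 B
Final fragment needs no 8-byte alignment: it can carry up to MTU - header = 980 B
Non-final fragments needed = ceil((payload - 980) / 976) = ceil(228/976) = ceil(0.2336) = 1
Number of fragments = 1 + 1 = 2
Fragment sizes (data): 1 * 976 B + 232 B (last, 232 <= 980 OK)
Total bytes sent = payload + n_frags * header = 1208 + 2*20 = 1208 + 40 = 1248 B

2, 1248


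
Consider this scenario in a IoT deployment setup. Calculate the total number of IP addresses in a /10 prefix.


Given: CIDR prefix /10
Host bits = 32 - 10 = 22
Total addresses = 2^22 = 4194304

4194304


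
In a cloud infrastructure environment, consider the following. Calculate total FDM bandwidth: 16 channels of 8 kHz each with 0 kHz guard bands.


Given: 16 channels, 8 kHz each, guard = 0 kHz
Channel bandwidth = 16 * 8 = 128 kHz
Guard bands = 15 gaps * 0 kHz = 0 kHz
Total = 128 + 0 = 128 kHz

128


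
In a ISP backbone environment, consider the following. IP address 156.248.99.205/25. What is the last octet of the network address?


Given: IP = 156.248.99.205, prefix = /25
Subnet mask = 255.255.255.128
Last octet of IP: 205
Last octet of mask: 128
Network last octet = 205 AND 128 = 128

128


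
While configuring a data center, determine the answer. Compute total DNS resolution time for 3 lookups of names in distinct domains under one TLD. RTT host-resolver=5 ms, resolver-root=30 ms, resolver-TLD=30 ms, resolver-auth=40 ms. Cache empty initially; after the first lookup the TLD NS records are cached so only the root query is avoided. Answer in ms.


Lookup 1 (cold cache): local + root + TLD + auth = 5 + 30 + 30 + 40 = 105 ms
Lookups 2..3 (TLD NS cached -> skip root; new domain -> still ask TLD and auth): local + TLD + auth = 5 + 30 + 40 = 75 ms each
Remaining 2 lookups: 2 * 75 = 150 ms
Total = 105 + 150 = 255 ms

255


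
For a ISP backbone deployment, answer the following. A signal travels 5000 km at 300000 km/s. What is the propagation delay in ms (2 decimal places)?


Given: distance = 5000 km, speed = 300000 km/s
Delay = distance / speed = 5000 / 300000 seconds
Delay in ms = 5000 * 1000 / 300000
Delay = 16.6667 ms
Rounded to 2 dp = 16.67 ms

16.67


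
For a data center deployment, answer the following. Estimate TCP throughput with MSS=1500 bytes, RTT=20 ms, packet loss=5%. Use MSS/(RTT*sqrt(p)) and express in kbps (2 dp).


Given: MSS = 1500 bytes, RTT = 20 ms, loss = 5%
RTT in seconds = 20 / 1000 = 0.02
Loss rate = 5% = 0.05
sqrt(loss) = sqrt(0.05) = 0.223606797750
Throughput (bytes/s) = 1500 / (0.02 * 0.223606797750) = 335410.1966
Throughput (kbps) = 335410.1966 * 8 / 1000 = 2683.281573 -> 2683.28 kbps (2 dp)

2683.28


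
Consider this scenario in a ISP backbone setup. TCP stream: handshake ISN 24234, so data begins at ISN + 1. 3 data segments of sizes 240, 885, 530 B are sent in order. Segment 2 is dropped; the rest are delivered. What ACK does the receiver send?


SYN uses sequence number 24234; first data byte = ISN + 1 = 24235.
Segment 1: SEQ = 24235, len = 240 B, covers [24235, 24474]
Segment 2: SEQ = 24475, len = 885 B, covers [24475, 25359] [LOST]
Segment 3: SEQ = 25360, len = 530 B, covers [25360, 25889]
In-order data received: bytes [24235, 24474] (segments 1..1).
Segment 2 missing -> gap begins at byte 24475; later segments buffered out of order.
Cumulative ACK = next expected in-order byte = 24235 + 240 = 24475

24475


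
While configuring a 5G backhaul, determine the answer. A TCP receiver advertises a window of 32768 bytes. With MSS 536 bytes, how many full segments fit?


Given: RWND = 32768 bytes, MSS = 536 bytes
Full segments = floor(RWND / MSS)
Full segments = floor(32768 / 536)
Full segments = floor(61.1343) = 61

61


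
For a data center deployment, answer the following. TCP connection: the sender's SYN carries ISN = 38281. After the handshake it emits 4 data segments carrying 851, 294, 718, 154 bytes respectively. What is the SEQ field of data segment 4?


The SYN occupies sequence number ISN = 38281, so the first data byte is ISN + 1 = 38282.
SEQ of data segment i = (ISN + 1) + sum of payload sizes of segments 1..i-1.
Segment 1: SEQ = 38282, payload = 851 bytes
Segment 2: SEQ = 39133, payload = 294 bytes
Segment 3: SEQ = 39427, payload = 718 bytes
Segment 4: SEQ = 40145, payload = 154 bytes
SEQ of segment 4 = 38282 + 851 + 294 + 718 = 40145

40145
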